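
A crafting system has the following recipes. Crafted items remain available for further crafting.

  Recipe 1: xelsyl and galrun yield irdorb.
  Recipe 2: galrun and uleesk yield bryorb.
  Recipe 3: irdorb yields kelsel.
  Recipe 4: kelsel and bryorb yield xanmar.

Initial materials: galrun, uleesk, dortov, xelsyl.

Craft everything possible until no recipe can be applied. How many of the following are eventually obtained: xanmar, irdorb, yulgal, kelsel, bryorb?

4

xelsyl and galrun → irdorb (Recipe 1).
galrun and uleesk → bryorb (Recipe 2).
Using Recipe 3, irdorb makes kelsel.
Using Recipe 4, kelsel and bryorb make xanmar.
xanmar: reached.
irdorb: reached.
No rule produces yulgal, and it is not given.
kelsel: reached.
bryorb: reached.
Reached: xanmar, irdorb, kelsel, and bryorb — 4 of the 5.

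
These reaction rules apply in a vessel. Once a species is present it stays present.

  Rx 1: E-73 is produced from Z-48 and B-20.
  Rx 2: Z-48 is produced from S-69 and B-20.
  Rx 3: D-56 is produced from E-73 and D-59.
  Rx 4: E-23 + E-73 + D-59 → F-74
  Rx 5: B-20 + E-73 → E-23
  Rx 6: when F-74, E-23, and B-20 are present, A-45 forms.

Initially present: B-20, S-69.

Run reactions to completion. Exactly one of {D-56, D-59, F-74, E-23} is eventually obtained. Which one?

S-69 and B-20 present → Z-48 forms (Rx 2).
Z-48 and B-20 present → E-73 forms (Rx 1).
B-20 and E-73 present → E-23 forms (Rx 5).
No rule produces D-59, and it is not given. D-56 would need E-73 and D-59 (Rx 3), but D-59 never forms. F-74 would need E-23, E-73, and D-59 (Rx 4), but D-59 never forms.

E-23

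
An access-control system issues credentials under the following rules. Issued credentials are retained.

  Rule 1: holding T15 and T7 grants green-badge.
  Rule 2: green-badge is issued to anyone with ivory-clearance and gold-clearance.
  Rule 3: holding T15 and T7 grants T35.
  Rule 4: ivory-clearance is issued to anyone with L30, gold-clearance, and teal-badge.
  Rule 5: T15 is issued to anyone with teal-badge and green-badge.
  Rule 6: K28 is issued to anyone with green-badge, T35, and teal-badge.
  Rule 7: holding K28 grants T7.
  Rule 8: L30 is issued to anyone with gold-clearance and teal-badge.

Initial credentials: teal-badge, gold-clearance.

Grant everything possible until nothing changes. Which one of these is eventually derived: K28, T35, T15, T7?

Holding gold-clearance and teal-badge grants L30 (Rule 8).
Holding L30, gold-clearance, and teal-badge grants ivory-clearance (Rule 4).
Holding ivory-clearance and gold-clearance grants green-badge (Rule 2).
Holding teal-badge and green-badge grants T15 (Rule 5).
T35 would need T15 and T7 (Rule 3), but T7 is never granted. K28 would need green-badge, T35, and teal-badge (Rule 6), but T35 is never granted. T7 would need K28 (Rule 7), but K28 is never granted.

T15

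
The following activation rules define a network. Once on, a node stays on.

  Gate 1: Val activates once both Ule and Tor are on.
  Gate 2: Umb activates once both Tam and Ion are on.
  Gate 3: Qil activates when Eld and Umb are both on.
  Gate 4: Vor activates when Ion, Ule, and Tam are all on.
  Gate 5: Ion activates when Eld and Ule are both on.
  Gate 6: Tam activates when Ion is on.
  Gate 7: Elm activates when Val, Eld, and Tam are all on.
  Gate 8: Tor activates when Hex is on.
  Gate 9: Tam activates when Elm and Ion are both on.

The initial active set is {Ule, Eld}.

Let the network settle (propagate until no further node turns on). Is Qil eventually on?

Gate 5: Eld and Ule on → Ion on.
Gate 6: Ion on → Tam on.
Tam and Ion are on, so Umb activates (Gate 2).
Gate 3: Eld and Umb on → Qil on.

Yes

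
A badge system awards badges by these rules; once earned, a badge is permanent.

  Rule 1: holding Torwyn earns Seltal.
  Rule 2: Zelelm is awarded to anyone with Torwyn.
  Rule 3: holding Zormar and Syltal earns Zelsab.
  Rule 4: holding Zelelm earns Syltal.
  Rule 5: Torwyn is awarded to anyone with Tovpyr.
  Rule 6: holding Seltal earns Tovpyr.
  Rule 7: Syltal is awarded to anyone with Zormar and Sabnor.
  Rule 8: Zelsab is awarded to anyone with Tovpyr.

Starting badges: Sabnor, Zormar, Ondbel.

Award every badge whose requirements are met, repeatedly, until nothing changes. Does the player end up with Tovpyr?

No

Tovpyr would need Seltal (Rule 6), but Seltal is never earned.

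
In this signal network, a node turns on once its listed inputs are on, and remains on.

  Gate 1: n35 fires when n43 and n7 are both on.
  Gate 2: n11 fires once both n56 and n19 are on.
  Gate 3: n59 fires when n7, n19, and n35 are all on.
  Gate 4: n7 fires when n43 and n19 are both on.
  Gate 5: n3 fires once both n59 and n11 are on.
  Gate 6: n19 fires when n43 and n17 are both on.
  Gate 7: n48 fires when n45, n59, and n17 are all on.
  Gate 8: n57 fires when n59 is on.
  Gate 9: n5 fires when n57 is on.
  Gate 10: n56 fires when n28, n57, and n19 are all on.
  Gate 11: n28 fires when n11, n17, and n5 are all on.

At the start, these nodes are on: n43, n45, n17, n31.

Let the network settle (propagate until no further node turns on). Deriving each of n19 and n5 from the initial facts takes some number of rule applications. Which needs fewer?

n19

n19: Gate 6: n43 and n17 on → n19 on. [1 rule application]
n5: n43 and n17 are on, so n19 fires (Gate 6). n43 and n19 are on, so n7 fires (Gate 4). Gate 1: n43 and n7 on → n35 on. Gate 3: n7, n19, and n35 on → n59 on. Gate 8: n59 on → n57 on. n57 is on, so n5 fires (Gate 9). [6 rule applications]
n19 needs fewer.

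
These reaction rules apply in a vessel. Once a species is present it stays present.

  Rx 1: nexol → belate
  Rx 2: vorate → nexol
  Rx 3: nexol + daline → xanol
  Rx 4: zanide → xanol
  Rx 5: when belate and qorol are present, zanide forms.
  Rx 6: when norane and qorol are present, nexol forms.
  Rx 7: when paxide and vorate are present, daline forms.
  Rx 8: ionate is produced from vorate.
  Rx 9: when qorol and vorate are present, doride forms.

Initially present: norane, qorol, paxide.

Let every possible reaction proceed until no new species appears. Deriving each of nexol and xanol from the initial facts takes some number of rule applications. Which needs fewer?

nexol

nexol: norane and qorol present → nexol forms (Rx 6). [1 rule application]
xanol: norane and qorol present → nexol forms (Rx 6). nexol present → belate forms (Rx 1). belate and qorol present → zanide forms (Rx 5). zanide present → xanol forms (Rx 4). [4 rule applications]
nexol needs fewer.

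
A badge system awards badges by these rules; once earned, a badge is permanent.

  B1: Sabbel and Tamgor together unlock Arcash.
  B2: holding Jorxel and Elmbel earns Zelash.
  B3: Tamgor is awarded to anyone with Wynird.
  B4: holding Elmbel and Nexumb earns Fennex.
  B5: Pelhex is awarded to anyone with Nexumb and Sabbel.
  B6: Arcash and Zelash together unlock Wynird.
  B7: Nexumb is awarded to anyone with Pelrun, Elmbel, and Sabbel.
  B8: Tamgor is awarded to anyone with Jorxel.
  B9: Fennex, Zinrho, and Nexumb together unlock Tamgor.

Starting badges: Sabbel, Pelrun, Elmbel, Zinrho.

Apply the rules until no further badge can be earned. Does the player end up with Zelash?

No

Zelash would need Jorxel and Elmbel (B2), but Jorxel is never earned.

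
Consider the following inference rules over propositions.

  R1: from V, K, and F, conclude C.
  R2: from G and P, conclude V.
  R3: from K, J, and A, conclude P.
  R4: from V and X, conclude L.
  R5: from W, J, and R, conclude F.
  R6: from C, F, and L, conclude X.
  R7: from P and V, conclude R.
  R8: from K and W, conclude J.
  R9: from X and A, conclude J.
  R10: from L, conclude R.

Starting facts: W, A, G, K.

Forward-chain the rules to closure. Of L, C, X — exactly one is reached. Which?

C

K and W hold, so J follows (R8).
K, J, and A hold, so P follows (R3).
From G and P, R2 gives V.
P and V hold, so R follows (R7).
W, J, and R hold, so F follows (R5).
From V, K, and F, R1 gives C.
L would need V and X (R4), but X is never established. X would need C, F, and L (R6), but L is never established.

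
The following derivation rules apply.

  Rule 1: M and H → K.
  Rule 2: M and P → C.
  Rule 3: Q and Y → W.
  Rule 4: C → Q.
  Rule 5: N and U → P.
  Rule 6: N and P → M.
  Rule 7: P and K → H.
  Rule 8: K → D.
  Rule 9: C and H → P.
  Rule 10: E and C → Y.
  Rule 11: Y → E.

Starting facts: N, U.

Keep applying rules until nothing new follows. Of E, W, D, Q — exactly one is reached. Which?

Q

N and U hold, so P follows (Rule 5).
N and P hold, so M follows (Rule 6).
From M and P, Rule 2 gives C.
From C, Rule 4 gives Q.
D would need K (Rule 8), but K is never established. W would need Q and Y (Rule 3), but Y is never established. E would need Y (Rule 11), but Y is never established.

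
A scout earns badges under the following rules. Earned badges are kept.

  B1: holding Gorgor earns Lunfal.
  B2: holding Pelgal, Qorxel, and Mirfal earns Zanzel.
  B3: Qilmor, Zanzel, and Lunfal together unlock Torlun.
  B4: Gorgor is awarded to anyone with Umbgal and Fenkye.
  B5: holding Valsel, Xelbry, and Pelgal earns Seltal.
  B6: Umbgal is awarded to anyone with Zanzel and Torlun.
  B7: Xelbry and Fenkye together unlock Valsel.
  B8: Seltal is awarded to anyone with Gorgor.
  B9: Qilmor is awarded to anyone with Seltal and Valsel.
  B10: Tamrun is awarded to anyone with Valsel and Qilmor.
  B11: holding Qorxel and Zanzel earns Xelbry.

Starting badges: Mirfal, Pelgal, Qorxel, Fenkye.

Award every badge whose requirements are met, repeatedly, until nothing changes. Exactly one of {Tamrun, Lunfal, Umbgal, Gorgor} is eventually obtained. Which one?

Tamrun

With Pelgal, Qorxel, and Mirfal, Zanzel is earned (B2).
With Qorxel and Zanzel, Xelbry is earned (B11).
With Xelbry and Fenkye, Valsel is earned (B7).
With Valsel, Xelbry, and Pelgal, Seltal is earned (B5).
With Seltal and Valsel, Qilmor is earned (B9).
With Valsel and Qilmor, Tamrun is earned (B10).
Umbgal would need Zanzel and Torlun (B6), but Torlun is never earned. Gorgor would need Umbgal and Fenkye (B4), but Umbgal is never earned. Lunfal would need Gorgor (B1), but Gorgor is never earned.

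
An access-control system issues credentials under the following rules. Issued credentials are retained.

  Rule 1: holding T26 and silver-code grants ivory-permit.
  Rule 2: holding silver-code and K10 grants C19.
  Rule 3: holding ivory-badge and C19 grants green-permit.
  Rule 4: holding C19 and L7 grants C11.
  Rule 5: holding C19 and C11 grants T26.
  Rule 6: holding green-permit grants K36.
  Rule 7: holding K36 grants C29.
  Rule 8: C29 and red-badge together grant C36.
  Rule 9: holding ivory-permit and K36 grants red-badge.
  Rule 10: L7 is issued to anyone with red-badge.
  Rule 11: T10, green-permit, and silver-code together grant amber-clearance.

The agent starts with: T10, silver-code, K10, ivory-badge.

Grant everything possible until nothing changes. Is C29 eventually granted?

Yes

Holding silver-code and K10 grants C19 (Rule 2).
Holding ivory-badge and C19 grants green-permit (Rule 3).
Holding green-permit grants K36 (Rule 6).
Holding K36 grants C29 (Rule 7).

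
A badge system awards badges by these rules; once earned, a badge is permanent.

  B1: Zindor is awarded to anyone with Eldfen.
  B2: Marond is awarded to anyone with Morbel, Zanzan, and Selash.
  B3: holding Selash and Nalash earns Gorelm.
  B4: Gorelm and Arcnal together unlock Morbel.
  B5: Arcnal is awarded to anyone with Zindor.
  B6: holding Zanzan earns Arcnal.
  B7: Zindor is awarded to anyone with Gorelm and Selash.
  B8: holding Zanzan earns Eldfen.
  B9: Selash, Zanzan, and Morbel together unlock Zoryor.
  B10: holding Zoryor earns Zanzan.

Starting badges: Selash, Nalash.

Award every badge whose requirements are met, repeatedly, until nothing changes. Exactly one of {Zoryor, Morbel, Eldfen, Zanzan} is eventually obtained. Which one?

Morbel

With Selash and Nalash, Gorelm is earned (B3).
With Gorelm and Selash, Zindor is earned (B7).
With Zindor, Arcnal is earned (B5).
With Gorelm and Arcnal, Morbel is earned (B4).
Zoryor would need Selash, Zanzan, and Morbel (B9), but Zanzan is never earned. Eldfen would need Zanzan (B8), but Zanzan is never earned. Zanzan would need Zoryor (B10), but Zoryor is never earned.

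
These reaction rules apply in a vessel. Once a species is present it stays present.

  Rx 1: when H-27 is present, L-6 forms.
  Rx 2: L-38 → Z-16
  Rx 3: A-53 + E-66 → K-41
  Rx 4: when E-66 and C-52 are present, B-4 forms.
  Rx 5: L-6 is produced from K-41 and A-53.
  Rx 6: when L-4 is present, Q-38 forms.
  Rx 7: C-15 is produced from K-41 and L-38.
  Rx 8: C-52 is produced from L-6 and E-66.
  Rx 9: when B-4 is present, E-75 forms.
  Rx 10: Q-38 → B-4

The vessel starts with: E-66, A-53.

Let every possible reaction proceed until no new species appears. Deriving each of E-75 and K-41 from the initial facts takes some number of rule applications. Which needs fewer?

K-41: A-53 and E-66 present → K-41 forms (Rx 3). [1 rule application]
E-75: A-53 and E-66 present → K-41 forms (Rx 3). K-41 and A-53 present → L-6 forms (Rx 5). L-6 and E-66 present → C-52 forms (Rx 8). E-66 and C-52 present → B-4 forms (Rx 4). B-4 present → E-75 forms (Rx 9). [5 rule applications]
K-41 needs fewer.

K-41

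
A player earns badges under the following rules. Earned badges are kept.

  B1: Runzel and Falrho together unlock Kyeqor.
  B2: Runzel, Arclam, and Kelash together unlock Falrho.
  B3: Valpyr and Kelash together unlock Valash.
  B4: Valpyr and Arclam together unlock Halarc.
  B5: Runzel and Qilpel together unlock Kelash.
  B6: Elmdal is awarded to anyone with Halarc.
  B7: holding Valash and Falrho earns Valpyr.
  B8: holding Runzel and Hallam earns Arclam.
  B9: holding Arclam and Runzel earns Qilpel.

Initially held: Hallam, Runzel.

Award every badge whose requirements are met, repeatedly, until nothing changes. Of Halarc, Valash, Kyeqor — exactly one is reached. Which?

With Runzel and Hallam, Arclam is earned (B8).
With Arclam and Runzel, Qilpel is earned (B9).
With Runzel and Qilpel, Kelash is earned (B5).
With Runzel, Arclam, and Kelash, Falrho is earned (B2).
With Runzel and Falrho, Kyeqor is earned (B1).
Halarc would need Valpyr and Arclam (B4), but Valpyr is never earned. Valash would need Valpyr and Kelash (B3), but Valpyr is never earned.

Kyeqor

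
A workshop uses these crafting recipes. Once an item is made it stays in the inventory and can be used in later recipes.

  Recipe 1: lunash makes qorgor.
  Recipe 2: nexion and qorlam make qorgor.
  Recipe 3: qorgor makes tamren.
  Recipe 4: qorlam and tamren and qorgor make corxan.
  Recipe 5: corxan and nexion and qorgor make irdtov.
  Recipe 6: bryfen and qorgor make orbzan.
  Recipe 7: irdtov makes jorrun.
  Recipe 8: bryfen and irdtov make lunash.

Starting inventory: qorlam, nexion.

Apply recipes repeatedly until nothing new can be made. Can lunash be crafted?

lunash would need bryfen and irdtov (Recipe 8), but bryfen is never obtained.

No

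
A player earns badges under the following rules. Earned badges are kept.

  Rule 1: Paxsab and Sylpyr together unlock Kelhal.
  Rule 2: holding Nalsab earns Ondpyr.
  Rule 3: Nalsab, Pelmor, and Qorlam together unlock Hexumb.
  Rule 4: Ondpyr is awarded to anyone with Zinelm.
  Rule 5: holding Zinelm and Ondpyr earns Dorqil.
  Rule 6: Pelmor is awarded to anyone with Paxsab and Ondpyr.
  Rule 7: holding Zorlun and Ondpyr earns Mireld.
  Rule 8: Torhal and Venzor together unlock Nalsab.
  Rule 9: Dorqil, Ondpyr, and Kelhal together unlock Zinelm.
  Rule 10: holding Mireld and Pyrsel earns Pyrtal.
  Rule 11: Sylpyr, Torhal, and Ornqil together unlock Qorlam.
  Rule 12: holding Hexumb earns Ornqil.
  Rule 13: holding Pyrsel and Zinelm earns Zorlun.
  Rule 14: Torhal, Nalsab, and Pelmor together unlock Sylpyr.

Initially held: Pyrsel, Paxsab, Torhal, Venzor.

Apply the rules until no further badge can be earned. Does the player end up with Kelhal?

Yes

With Torhal and Venzor, Nalsab is earned (Rule 8).
With Nalsab, Ondpyr is earned (Rule 2).
With Paxsab and Ondpyr, Pelmor is earned (Rule 6).
With Torhal, Nalsab, and Pelmor, Sylpyr is earned (Rule 14).
With Paxsab and Sylpyr, Kelhal is earned (Rule 1).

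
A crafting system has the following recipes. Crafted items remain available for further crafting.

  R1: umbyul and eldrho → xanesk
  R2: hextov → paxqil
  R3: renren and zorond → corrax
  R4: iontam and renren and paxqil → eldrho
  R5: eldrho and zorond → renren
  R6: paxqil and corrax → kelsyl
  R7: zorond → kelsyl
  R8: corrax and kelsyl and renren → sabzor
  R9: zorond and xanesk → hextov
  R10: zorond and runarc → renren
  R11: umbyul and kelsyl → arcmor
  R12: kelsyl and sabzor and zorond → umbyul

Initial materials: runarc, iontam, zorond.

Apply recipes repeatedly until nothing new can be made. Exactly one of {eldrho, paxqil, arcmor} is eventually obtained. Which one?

arcmor

Using R7, zorond makes kelsyl.
Using R10, zorond and runarc make renren.
renren and zorond → corrax (R3).
corrax and kelsyl and renren → sabzor (R8).
kelsyl and sabzor and zorond → umbyul (R12).
Using R11, umbyul and kelsyl make arcmor.
eldrho would need iontam, renren, and paxqil (R4), but paxqil is never obtained. paxqil would need hextov (R2), but hextov is never obtained.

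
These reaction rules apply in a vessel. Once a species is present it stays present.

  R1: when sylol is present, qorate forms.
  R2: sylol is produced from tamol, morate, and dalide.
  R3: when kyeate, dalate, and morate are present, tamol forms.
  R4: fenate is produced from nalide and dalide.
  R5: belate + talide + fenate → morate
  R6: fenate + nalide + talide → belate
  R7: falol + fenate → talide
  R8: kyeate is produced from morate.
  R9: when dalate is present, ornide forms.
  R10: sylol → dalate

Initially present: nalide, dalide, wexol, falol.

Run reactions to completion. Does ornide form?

ornide would need dalate (R9), but dalate never forms.

No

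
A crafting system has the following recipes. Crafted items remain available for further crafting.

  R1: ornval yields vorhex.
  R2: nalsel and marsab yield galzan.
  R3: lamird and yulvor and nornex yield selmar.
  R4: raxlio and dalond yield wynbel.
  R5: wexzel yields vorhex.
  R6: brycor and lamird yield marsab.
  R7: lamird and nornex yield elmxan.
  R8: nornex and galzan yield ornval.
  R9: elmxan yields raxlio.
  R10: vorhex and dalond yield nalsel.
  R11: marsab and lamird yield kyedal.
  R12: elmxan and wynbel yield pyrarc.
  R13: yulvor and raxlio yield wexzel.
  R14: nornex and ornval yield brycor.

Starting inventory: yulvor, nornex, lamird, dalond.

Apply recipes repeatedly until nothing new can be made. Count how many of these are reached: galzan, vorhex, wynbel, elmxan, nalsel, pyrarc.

lamird and nornex → elmxan (R7).
Using R9, elmxan makes raxlio.
Using R4, raxlio and dalond make wynbel.
Using R13, yulvor and raxlio make wexzel.
wexzel → vorhex (R5).
Using R12, elmxan and wynbel make pyrarc.
Using R10, vorhex and dalond make nalsel.
galzan would need nalsel and marsab (R2), but marsab is never obtained.
vorhex: reached.
wynbel: reached.
elmxan: reached.
nalsel: reached.
pyrarc: reached.
Reached: vorhex, wynbel, elmxan, nalsel, and pyrarc — 5 of the 6.

5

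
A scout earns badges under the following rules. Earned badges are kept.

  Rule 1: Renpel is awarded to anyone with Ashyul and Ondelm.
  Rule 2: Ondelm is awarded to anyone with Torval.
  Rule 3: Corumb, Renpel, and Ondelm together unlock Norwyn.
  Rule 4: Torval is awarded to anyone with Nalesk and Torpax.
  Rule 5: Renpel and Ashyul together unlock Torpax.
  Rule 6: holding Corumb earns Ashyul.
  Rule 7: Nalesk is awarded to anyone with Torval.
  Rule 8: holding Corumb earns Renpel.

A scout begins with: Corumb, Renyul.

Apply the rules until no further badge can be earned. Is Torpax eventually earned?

With Corumb, Ashyul is earned (Rule 6).
With Corumb, Renpel is earned (Rule 8).
With Renpel and Ashyul, Torpax is earned (Rule 5).

Yes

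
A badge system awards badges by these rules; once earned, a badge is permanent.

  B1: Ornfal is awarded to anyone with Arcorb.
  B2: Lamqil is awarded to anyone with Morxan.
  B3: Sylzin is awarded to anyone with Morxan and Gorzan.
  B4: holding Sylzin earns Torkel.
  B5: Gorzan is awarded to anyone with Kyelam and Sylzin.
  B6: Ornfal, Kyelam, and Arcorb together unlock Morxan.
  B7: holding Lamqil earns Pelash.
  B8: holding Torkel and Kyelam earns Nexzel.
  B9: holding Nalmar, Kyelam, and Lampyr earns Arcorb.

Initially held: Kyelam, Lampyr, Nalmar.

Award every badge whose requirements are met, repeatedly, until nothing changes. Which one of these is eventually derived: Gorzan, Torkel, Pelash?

With Nalmar, Kyelam, and Lampyr, Arcorb is earned (B9).
With Arcorb, Ornfal is earned (B1).
With Ornfal, Kyelam, and Arcorb, Morxan is earned (B6).
With Morxan, Lamqil is earned (B2).
With Lamqil, Pelash is earned (B7).
Gorzan would need Kyelam and Sylzin (B5), but Sylzin is never earned. Torkel would need Sylzin (B4), but Sylzin is never earned.

Pelash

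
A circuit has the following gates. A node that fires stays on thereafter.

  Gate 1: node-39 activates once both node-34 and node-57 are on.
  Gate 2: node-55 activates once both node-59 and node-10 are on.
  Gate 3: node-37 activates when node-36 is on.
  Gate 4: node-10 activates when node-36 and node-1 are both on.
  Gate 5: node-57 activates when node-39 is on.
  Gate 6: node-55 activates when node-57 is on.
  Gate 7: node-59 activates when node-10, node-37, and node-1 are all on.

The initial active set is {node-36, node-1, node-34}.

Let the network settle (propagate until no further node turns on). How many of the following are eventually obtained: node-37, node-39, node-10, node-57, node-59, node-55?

4

Gate 4: node-36 and node-1 on → node-10 on.
Gate 3: node-36 on → node-37 on.
Gate 7: node-10, node-37, and node-1 on → node-59 on.
Gate 2: node-59 and node-10 on → node-55 on.
node-37: reached.
node-39 would need node-34 and node-57 (Gate 1), but node-57 never turns on.
node-10: reached.
node-57 would need node-39 (Gate 5), but node-39 never turns on.
node-59: reached.
node-55: reached.
Reached: node-37, node-10, node-59, and node-55 — 4 of the 6.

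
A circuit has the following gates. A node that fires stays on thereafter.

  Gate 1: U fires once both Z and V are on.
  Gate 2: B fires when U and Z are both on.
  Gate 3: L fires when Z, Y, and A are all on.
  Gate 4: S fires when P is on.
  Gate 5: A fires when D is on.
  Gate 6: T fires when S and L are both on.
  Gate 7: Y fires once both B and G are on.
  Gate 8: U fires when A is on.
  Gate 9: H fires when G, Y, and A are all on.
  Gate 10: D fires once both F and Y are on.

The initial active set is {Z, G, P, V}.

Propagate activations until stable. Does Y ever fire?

Yes

Z and V are on, so U fires (Gate 1).
Gate 2: U and Z on → B on.
B and G are on, so Y fires (Gate 7).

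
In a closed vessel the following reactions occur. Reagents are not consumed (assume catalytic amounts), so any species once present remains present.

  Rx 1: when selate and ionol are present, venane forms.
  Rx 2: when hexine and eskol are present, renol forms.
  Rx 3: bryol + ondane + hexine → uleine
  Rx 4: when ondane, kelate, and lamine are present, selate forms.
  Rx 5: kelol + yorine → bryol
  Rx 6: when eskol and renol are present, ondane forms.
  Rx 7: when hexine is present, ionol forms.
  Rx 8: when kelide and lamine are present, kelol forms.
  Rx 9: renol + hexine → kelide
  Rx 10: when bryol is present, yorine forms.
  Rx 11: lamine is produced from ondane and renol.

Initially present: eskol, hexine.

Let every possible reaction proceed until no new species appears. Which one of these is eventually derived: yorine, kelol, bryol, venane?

hexine and eskol present → renol forms (Rx 2).
eskol and renol present → ondane forms (Rx 6).
renol and hexine present → kelide forms (Rx 9).
ondane and renol present → lamine forms (Rx 11).
kelide and lamine present → kelol forms (Rx 8).
bryol would need kelol and yorine (Rx 5), but yorine never forms. venane would need selate and ionol (Rx 1), but selate never forms. yorine would need bryol (Rx 10), but bryol never forms.

kelol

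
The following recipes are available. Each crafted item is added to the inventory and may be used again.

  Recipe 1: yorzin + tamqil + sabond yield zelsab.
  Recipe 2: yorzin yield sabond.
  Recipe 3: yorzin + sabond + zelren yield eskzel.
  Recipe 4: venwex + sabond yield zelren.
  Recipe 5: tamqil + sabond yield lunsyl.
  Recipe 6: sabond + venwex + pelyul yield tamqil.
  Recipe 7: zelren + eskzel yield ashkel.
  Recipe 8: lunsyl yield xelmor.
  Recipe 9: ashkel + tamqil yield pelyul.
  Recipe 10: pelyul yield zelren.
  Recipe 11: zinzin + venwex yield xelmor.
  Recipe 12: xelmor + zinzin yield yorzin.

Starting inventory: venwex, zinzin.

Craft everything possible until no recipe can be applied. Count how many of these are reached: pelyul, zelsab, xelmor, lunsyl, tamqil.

1

zinzin + venwex → xelmor (Recipe 11).
pelyul would need ashkel and tamqil (Recipe 9), but tamqil is never obtained.
zelsab would need yorzin, tamqil, and sabond (Recipe 1), but tamqil is never obtained.
xelmor: reached.
lunsyl would need tamqil and sabond (Recipe 5), but tamqil is never obtained.
tamqil would need sabond, venwex, and pelyul (Recipe 6), but pelyul is never obtained.
Reached: xelmor — 1 of the 5.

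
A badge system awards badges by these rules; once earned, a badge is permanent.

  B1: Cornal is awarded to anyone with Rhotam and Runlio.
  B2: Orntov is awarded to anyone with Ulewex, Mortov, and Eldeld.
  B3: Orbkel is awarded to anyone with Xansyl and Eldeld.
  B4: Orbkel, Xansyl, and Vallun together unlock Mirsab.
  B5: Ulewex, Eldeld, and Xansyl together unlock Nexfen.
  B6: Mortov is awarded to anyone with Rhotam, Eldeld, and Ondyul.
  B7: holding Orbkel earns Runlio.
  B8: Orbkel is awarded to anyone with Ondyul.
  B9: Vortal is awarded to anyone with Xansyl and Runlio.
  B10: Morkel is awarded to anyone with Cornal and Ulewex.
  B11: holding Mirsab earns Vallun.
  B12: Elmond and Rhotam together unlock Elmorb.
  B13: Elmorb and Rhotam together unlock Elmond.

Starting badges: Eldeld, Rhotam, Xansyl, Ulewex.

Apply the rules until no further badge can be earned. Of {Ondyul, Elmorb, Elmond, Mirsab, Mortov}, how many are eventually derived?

No rule produces Ondyul, and it is not given.
Elmorb would need Elmond and Rhotam (B12), but Elmond is never earned.
Elmond would need Elmorb and Rhotam (B13), but Elmorb is never earned.
Mirsab would need Orbkel, Xansyl, and Vallun (B4), but Vallun is never earned.
Mortov would need Rhotam, Eldeld, and Ondyul (B6), but Ondyul is never earned.
None of the 5 are reached.

0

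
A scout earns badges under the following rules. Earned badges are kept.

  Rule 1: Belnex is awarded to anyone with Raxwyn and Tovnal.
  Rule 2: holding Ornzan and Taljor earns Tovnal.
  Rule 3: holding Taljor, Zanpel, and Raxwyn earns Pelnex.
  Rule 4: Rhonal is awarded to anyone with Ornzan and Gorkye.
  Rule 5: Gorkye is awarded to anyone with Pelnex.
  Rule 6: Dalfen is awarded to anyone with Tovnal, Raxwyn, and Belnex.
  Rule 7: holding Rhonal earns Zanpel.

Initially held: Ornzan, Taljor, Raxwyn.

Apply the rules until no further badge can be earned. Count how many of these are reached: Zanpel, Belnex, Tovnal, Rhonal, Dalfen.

With Ornzan and Taljor, Tovnal is earned (Rule 2).
With Raxwyn and Tovnal, Belnex is earned (Rule 1).
With Tovnal, Raxwyn, and Belnex, Dalfen is earned (Rule 6).
Zanpel would need Rhonal (Rule 7), but Rhonal is never earned.
Belnex: reached.
Tovnal: reached.
Rhonal would need Ornzan and Gorkye (Rule 4), but Gorkye is never earned.
Dalfen: reached.
Reached: Belnex, Tovnal, and Dalfen — 3 of the 5.

3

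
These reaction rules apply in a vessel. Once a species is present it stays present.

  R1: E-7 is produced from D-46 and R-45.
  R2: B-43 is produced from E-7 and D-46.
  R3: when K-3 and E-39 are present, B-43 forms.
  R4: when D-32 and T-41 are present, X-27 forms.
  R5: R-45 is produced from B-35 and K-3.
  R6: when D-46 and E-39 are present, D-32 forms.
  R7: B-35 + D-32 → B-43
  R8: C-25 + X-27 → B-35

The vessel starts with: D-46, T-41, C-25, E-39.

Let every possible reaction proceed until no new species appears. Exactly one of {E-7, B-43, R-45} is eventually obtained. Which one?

B-43

D-46 and E-39 present → D-32 forms (R6).
D-32 and T-41 present → X-27 forms (R4).
C-25 and X-27 present → B-35 forms (R8).
B-35 and D-32 present → B-43 forms (R7).
R-45 would need B-35 and K-3 (R5), but K-3 never forms. E-7 would need D-46 and R-45 (R1), but R-45 never forms.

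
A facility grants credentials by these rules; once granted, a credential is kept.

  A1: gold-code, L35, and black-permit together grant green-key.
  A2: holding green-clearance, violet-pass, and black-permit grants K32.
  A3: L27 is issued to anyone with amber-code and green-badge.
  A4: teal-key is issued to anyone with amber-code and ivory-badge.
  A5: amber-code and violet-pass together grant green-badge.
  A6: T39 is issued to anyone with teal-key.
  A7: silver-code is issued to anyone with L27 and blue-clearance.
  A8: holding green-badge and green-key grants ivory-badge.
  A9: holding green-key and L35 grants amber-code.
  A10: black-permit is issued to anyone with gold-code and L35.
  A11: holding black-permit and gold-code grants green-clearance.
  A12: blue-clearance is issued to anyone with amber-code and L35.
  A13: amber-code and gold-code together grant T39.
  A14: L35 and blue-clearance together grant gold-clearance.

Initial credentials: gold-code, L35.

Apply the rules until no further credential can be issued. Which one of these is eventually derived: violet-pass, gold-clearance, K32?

Holding gold-code and L35 grants black-permit (A10).
Holding gold-code, L35, and black-permit grants green-key (A1).
Holding green-key and L35 grants amber-code (A9).
Holding amber-code and L35 grants blue-clearance (A12).
Holding L35 and blue-clearance grants gold-clearance (A14).
No rule produces violet-pass, and it is not given. K32 would need green-clearance, violet-pass, and black-permit (A2), but violet-pass is never granted.

gold-clearance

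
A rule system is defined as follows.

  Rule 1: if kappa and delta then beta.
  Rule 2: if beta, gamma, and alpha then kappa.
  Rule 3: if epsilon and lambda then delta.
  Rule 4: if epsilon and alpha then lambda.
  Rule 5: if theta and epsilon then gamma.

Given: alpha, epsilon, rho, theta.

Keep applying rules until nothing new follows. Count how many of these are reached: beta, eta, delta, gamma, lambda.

3

epsilon and alpha hold, so lambda follows (Rule 4).
theta and epsilon hold, so gamma follows (Rule 5).
epsilon and lambda hold, so delta follows (Rule 3).
beta would need kappa and delta (Rule 1), but kappa is never established.
No rule produces eta, and it is not given.
delta: reached.
gamma: reached.
lambda: reached.
Reached: delta, gamma, and lambda — 3 of the 5.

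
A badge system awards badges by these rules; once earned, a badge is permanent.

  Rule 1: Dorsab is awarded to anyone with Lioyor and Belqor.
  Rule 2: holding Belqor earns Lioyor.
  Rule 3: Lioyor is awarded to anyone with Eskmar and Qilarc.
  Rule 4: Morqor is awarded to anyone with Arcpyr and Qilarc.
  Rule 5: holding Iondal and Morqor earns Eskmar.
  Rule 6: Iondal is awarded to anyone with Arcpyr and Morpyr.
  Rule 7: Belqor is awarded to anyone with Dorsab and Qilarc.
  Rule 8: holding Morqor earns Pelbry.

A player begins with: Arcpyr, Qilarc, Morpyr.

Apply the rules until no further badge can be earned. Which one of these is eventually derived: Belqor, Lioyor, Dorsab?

With Arcpyr and Morpyr, Iondal is earned (Rule 6).
With Arcpyr and Qilarc, Morqor is earned (Rule 4).
With Iondal and Morqor, Eskmar is earned (Rule 5).
With Eskmar and Qilarc, Lioyor is earned (Rule 3).
Belqor would need Dorsab and Qilarc (Rule 7), but Dorsab is never earned. Dorsab would need Lioyor and Belqor (Rule 1), but Belqor is never earned.

Lioyor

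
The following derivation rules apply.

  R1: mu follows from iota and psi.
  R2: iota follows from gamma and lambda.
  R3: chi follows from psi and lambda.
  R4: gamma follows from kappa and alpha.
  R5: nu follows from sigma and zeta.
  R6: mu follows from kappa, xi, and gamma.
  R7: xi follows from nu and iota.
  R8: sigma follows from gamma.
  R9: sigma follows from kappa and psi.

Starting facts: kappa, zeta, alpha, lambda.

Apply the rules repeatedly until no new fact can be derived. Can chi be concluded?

No

chi would need psi and lambda (R3), but psi is never established.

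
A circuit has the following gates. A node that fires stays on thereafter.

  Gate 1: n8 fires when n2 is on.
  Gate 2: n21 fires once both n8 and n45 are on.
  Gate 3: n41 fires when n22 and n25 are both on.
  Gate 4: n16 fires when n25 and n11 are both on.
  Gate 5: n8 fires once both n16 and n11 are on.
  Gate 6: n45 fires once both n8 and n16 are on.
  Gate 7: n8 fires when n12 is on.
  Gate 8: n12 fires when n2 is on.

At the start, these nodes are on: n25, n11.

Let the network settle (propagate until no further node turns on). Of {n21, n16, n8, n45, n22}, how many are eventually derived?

Gate 4: n25 and n11 on → n16 on.
n16 and n11 are on, so n8 fires (Gate 5).
n8 and n16 are on, so n45 fires (Gate 6).
Gate 2: n8 and n45 on → n21 on.
n21: reached.
n16: reached.
n8: reached.
n45: reached.
No rule produces n22, and it is not given.
Reached: n21, n16, n8, and n45 — 4 of the 5.

4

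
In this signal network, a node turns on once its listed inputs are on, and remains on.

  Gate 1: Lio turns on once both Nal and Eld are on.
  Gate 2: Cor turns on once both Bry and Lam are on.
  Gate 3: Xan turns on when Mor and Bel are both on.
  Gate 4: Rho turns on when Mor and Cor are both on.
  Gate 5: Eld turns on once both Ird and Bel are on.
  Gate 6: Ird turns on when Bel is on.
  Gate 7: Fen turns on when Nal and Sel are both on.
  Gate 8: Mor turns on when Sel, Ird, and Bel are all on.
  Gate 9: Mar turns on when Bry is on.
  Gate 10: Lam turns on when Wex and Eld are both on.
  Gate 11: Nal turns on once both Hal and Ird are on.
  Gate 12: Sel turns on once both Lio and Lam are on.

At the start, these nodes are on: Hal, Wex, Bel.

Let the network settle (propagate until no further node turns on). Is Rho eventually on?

Rho would need Mor and Cor (Gate 4), but Cor never turns on.

No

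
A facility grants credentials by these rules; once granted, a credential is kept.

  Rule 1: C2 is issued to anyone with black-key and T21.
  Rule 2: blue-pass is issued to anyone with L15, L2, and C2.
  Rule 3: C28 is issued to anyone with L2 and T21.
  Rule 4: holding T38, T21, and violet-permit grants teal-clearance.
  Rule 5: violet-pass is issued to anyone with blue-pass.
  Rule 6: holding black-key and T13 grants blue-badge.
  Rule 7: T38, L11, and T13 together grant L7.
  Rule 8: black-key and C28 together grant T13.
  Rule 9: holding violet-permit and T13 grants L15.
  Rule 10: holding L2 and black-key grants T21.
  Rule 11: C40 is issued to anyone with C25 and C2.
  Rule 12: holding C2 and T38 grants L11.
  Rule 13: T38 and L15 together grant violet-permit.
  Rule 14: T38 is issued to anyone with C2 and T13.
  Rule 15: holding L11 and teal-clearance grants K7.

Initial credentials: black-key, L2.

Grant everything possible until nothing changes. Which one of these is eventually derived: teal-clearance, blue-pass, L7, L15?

L7

Holding L2 and black-key grants T21 (Rule 10).
Holding black-key and T21 grants C2 (Rule 1).
Holding L2 and T21 grants C28 (Rule 3).
Holding black-key and C28 grants T13 (Rule 8).
Holding C2 and T13 grants T38 (Rule 14).
Holding C2 and T38 grants L11 (Rule 12).
Holding T38, L11, and T13 grants L7 (Rule 7).
L15 would need violet-permit and T13 (Rule 9), but violet-permit is never granted. teal-clearance would need T38, T21, and violet-permit (Rule 4), but violet-permit is never granted. blue-pass would need L15, L2, and C2 (Rule 2), but L15 is never granted.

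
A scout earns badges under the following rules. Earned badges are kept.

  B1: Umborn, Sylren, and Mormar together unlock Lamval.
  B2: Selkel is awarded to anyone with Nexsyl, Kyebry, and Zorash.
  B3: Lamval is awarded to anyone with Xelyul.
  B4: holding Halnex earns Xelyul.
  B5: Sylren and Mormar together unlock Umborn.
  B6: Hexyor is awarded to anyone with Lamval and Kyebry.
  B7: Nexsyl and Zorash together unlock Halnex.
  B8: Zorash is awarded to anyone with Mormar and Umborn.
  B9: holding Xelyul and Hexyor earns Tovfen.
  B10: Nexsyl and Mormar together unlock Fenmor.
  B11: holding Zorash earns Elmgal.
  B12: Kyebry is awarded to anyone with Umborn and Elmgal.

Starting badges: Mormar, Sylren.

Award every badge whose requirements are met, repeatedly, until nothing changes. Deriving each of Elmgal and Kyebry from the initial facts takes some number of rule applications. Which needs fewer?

Elmgal

Elmgal: With Sylren and Mormar, Umborn is earned (B5). With Mormar and Umborn, Zorash is earned (B8). With Zorash, Elmgal is earned (B11). [3 rule applications]
Kyebry: With Sylren and Mormar, Umborn is earned (B5). With Mormar and Umborn, Zorash is earned (B8). With Zorash, Elmgal is earned (B11). With Umborn and Elmgal, Kyebry is earned (B12). [4 rule applications]
Elmgal needs fewer.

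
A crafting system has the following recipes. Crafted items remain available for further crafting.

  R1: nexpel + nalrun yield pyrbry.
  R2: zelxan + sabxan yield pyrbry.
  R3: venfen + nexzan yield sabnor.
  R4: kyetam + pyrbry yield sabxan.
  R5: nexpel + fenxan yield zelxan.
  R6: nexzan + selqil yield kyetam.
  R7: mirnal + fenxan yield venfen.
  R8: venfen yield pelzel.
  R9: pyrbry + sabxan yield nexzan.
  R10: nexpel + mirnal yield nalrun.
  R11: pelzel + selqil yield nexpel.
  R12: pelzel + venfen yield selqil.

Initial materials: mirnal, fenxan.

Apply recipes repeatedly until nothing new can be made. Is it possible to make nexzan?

No

nexzan would need pyrbry and sabxan (R9), but sabxan is never obtained.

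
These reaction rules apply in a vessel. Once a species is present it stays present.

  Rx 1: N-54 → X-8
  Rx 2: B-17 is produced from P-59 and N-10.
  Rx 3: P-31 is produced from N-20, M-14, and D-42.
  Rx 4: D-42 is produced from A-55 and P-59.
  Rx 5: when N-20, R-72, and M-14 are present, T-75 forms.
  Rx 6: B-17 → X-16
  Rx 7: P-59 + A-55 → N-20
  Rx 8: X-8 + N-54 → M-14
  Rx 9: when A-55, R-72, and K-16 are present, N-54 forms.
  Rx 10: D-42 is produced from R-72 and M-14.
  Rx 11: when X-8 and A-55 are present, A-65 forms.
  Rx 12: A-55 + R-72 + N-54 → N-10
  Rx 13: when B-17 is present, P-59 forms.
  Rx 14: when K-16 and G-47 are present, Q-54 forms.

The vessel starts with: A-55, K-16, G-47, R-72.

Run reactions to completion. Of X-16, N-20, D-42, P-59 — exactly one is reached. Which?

A-55, R-72, and K-16 present → N-54 forms (Rx 9).
N-54 present → X-8 forms (Rx 1).
X-8 and N-54 present → M-14 forms (Rx 8).
R-72 and M-14 present → D-42 forms (Rx 10).
X-16 would need B-17 (Rx 6), but B-17 never forms. N-20 would need P-59 and A-55 (Rx 7), but P-59 never forms. P-59 would need B-17 (Rx 13), but B-17 never forms.

D-42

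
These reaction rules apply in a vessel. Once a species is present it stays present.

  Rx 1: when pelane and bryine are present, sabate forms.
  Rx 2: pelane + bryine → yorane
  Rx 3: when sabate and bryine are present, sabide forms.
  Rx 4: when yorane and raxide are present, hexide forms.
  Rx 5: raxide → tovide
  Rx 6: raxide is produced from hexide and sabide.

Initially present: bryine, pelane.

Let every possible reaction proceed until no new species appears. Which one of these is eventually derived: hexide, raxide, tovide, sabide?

sabide

pelane and bryine present → sabate forms (Rx 1).
sabate and bryine present → sabide forms (Rx 3).
tovide would need raxide (Rx 5), but raxide never forms. hexide would need yorane and raxide (Rx 4), but raxide never forms. raxide would need hexide and sabide (Rx 6), but hexide never forms.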